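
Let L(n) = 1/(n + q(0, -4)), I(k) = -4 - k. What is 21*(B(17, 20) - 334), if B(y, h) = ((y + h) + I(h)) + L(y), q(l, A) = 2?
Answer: -128058/19 ≈ -6739.9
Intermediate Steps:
L(n) = 1/(2 + n) (L(n) = 1/(n + 2) = 1/(2 + n))
B(y, h) = -4 + y + 1/(2 + y) (B(y, h) = ((y + h) + (-4 - h)) + 1/(2 + y) = ((h + y) + (-4 - h)) + 1/(2 + y) = (-4 + y) + 1/(2 + y) = -4 + y + 1/(2 + y))
21*(B(17, 20) - 334) = 21*((1 + (-4 + 17)*(2 + 17))/(2 + 17) - 334) = 21*((1 + 13*19)/19 - 334) = 21*((1 + 247)/19 - 334) = 21*((1/19)*248 - 334) = 21*(248/19 - 334) = 21*(-6098/19) = -128058/19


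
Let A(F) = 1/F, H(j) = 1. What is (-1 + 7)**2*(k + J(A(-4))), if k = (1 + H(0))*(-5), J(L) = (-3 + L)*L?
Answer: -1323/4 ≈ -330.75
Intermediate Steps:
J(L) = L*(-3 + L)
k = -10 (k = (1 + 1)*(-5) = 2*(-5) = -10)
(-1 + 7)**2*(k + J(A(-4))) = (-1 + 7)**2*(-10 + (-3 + 1/(-4))/(-4)) = 6**2*(-10 - (-3 - 1/4)/4) = 36*(-10 - 1/4*(-13/4)) = 36*(-10 + 13/16) = 36*(-147/16) = -1323/4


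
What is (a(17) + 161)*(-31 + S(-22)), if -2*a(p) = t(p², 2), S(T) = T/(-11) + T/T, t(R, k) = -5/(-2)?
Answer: -4473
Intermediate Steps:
t(R, k) = 5/2 (t(R, k) = -5*(-½) = 5/2)
S(T) = 1 - T/11 (S(T) = T*(-1/11) + 1 = -T/11 + 1 = 1 - T/11)
a(p) = -5/4 (a(p) = -½*5/2 = -5/4)
(a(17) + 161)*(-31 + S(-22)) = (-5/4 + 161)*(-31 + (1 - 1/11*(-22))) = 639*(-31 + (1 + 2))/4 = 639*(-31 + 3)/4 = (639/4)*(-28) = -4473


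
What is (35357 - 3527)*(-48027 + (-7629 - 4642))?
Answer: -1919285340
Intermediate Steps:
(35357 - 3527)*(-48027 + (-7629 - 4642)) = 31830*(-48027 - 12271) = 31830*(-60298) = -1919285340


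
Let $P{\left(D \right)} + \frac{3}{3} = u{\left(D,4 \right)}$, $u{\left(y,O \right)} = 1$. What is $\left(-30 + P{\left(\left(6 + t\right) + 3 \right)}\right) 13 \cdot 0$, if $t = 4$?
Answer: $0$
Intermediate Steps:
$P{\left(D \right)} = 0$ ($P{\left(D \right)} = -1 + 1 = 0$)
$\left(-30 + P{\left(\left(6 + t\right) + 3 \right)}\right) 13 \cdot 0 = \left(-30 + 0\right) 13 \cdot 0 = \left(-30\right) 0 = 0$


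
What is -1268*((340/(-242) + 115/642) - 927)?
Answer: 45715482326/38841 ≈ 1.1770e+6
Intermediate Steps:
-1268*((340/(-242) + 115/642) - 927) = -1268*((340*(-1/242) + 115*(1/642)) - 927) = -1268*((-170/121 + 115/642) - 927) = -1268*(-95225/77682 - 927) = -1268*(-72106439/77682) = 45715482326/38841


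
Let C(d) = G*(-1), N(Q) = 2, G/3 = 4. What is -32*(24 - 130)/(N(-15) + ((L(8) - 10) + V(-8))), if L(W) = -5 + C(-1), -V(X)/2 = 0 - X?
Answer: -3392/41 ≈ -82.732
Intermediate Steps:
G = 12 (G = 3*4 = 12)
V(X) = 2*X (V(X) = -2*(0 - X) = -(-2)*X = 2*X)
C(d) = -12 (C(d) = 12*(-1) = -12)
L(W) = -17 (L(W) = -5 - 12 = -17)
-32*(24 - 130)/(N(-15) + ((L(8) - 10) + V(-8))) = -32*(24 - 130)/(2 + ((-17 - 10) + 2*(-8))) = -(-3392)/(2 + (-27 - 16)) = -(-3392)/(2 - 43) = -(-3392)/(-41) = -(-3392)*(-1)/41 = -32*106/41 = -3392/41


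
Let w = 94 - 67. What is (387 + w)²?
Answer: 171396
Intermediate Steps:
w = 27
(387 + w)² = (387 + 27)² = 414² = 171396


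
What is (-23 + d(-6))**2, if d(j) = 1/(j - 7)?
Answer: 90000/169 ≈ 532.54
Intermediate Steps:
d(j) = 1/(-7 + j)
(-23 + d(-6))**2 = (-23 + 1/(-7 - 6))**2 = (-23 + 1/(-13))**2 = (-23 - 1/13)**2 = (-300/13)**2 = 90000/169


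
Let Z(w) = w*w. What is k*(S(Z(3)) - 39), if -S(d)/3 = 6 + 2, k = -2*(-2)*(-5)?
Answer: 1260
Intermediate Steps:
k = -20 (k = 4*(-5) = -20)
Z(w) = w**2
S(d) = -24 (S(d) = -3*(6 + 2) = -3*8 = -24)
k*(S(Z(3)) - 39) = -20*(-24 - 39) = -20*(-63) = 1260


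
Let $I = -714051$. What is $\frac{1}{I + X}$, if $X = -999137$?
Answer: $- \frac{1}{1713188} \approx -5.8371 \cdot 10^{-7}$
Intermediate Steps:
$\frac{1}{I + X} = \frac{1}{-714051 - 999137} = \frac{1}{-1713188} = - \frac{1}{1713188}$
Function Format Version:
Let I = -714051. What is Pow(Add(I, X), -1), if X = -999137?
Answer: Rational(-1, 1713188) ≈ -5.8371e-7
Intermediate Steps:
Pow(Add(I, X), -1) = Pow(Add(-714051, -999137), -1) = Pow(-1713188, -1) = Rational(-1, 1713188)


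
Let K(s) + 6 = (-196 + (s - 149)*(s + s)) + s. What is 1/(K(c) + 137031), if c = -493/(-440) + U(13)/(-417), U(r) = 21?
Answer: 1870272800/255317433590789 ≈ 7.3253e-6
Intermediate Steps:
c = 65447/61160 (c = -493/(-440) + 21/(-417) = -493*(-1/440) + 21*(-1/417) = 493/440 - 7/139 = 65447/61160 ≈ 1.0701)
K(s) = -202 + s + 2*s*(-149 + s) (K(s) = -6 + ((-196 + (s - 149)*(s + s)) + s) = -6 + ((-196 + (-149 + s)*(2*s)) + s) = -6 + ((-196 + 2*s*(-149 + s)) + s) = -6 + (-196 + s + 2*s*(-149 + s)) = -202 + s + 2*s*(-149 + s))
1/(K(c) + 137031) = 1/((-202 - 297*65447/61160 + 2*(65447/61160)**2) + 137031) = 1/((-202 - 1767069/5560 + 2*(4283309809/3740545600)) + 137031) = 1/((-202 - 1767069/5560 + 4283309809/1870272800) + 137031) = 1/(-967918466011/1870272800 + 137031) = 1/(255317433590789/1870272800) = 1870272800/255317433590789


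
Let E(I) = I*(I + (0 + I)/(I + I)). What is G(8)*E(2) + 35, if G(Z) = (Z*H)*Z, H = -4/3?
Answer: -1175/3 ≈ -391.67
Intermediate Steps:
H = -4/3 (H = -4*⅓ = -4/3 ≈ -1.3333)
G(Z) = -4*Z²/3 (G(Z) = (Z*(-4/3))*Z = (-4*Z/3)*Z = -4*Z²/3)
E(I) = I*(½ + I) (E(I) = I*(I + I/((2*I))) = I*(I + I*(1/(2*I))) = I*(I + ½) = I*(½ + I))
G(8)*E(2) + 35 = (-4/3*8²)*(2*(½ + 2)) + 35 = (-4/3*64)*(2*(5/2)) + 35 = -256/3*5 + 35 = -1280/3 + 35 = -1175/3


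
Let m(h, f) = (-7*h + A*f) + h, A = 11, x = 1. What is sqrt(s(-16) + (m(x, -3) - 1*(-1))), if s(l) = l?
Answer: 3*I*sqrt(6) ≈ 7.3485*I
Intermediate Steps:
m(h, f) = -6*h + 11*f (m(h, f) = (-7*h + 11*f) + h = -6*h + 11*f)
sqrt(s(-16) + (m(x, -3) - 1*(-1))) = sqrt(-16 + ((-6*1 + 11*(-3)) - 1*(-1))) = sqrt(-16 + ((-6 - 33) + 1)) = sqrt(-16 + (-39 + 1)) = sqrt(-16 - 38) = sqrt(-54) = 3*I*sqrt(6)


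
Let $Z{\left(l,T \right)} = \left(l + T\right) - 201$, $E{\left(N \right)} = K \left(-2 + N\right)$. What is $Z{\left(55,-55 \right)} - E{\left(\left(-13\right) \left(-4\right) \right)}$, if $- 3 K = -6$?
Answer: $-301$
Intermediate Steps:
$K = 2$ ($K = \left(- \frac{1}{3}\right) \left(-6\right) = 2$)
$E{\left(N \right)} = -4 + 2 N$ ($E{\left(N \right)} = 2 \left(-2 + N\right) = -4 + 2 N$)
$Z{\left(l,T \right)} = -201 + T + l$ ($Z{\left(l,T \right)} = \left(T + l\right) - 201 = -201 + T + l$)
$Z{\left(55,-55 \right)} - E{\left(\left(-13\right) \left(-4\right) \right)} = \left(-201 - 55 + 55\right) - \left(-4 + 2 \left(\left(-13\right) \left(-4\right)\right)\right) = -201 - \left(-4 + 2 \cdot 52\right) = -201 - \left(-4 + 104\right) = -201 - 100 = -301$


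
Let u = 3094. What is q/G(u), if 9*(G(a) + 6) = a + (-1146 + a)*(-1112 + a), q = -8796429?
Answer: -26389287/1287992 ≈ -20.489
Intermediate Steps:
G(a) = -6 + a/9 + (-1146 + a)*(-1112 + a)/9 (G(a) = -6 + (a + (-1146 + a)*(-1112 + a))/9 = -6 + (a/9 + (-1146 + a)*(-1112 + a)/9) = -6 + a/9 + (-1146 + a)*(-1112 + a)/9)
q/G(u) = -8796429/(424766/3 - 2257/9*3094 + (1/9)*3094**2) = -8796429/(424766/3 - 6983158/9 + (1/9)*9572836) = -8796429/(424766/3 - 6983158/9 + 9572836/9) = -8796429/1287992/3 = -8796429*3/1287992 = -26389287/1287992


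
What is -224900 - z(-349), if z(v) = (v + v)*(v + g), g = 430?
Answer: -168362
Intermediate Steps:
z(v) = 2*v*(430 + v) (z(v) = (v + v)*(v + 430) = (2*v)*(430 + v) = 2*v*(430 + v))
-224900 - z(-349) = -224900 - 2*(-349)*(430 - 349) = -224900 - 2*(-349)*81 = -224900 - 1*(-56538) = -224900 + 56538 = -168362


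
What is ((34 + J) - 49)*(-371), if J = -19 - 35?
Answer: 25599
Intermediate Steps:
J = -54
((34 + J) - 49)*(-371) = ((34 - 54) - 49)*(-371) = (-20 - 49)*(-371) = -69*(-371) = 25599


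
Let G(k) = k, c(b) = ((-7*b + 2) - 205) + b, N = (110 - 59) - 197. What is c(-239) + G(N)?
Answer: 1085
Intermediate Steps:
N = -146 (N = 51 - 197 = -146)
c(b) = -203 - 6*b (c(b) = ((2 - 7*b) - 205) + b = (-203 - 7*b) + b = -203 - 6*b)
c(-239) + G(N) = (-203 - 6*(-239)) - 146 = (-203 + 1434) - 146 = 1231 - 146 = 1085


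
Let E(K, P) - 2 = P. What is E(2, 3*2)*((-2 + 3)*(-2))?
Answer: -16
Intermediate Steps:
E(K, P) = 2 + P
E(2, 3*2)*((-2 + 3)*(-2)) = (2 + 3*2)*((-2 + 3)*(-2)) = (2 + 6)*(1*(-2)) = 8*(-2) = -16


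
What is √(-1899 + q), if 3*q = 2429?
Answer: 2*I*√2451/3 ≈ 33.005*I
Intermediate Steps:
q = 2429/3 (q = (⅓)*2429 = 2429/3 ≈ 809.67)
√(-1899 + q) = √(-1899 + 2429/3) = √(-3268/3) = 2*I*√2451/3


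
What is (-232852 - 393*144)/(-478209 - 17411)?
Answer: 72361/123905 ≈ 0.58400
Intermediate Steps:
(-232852 - 393*144)/(-478209 - 17411) = (-232852 - 56592)/(-495620) = -289444*(-1/495620) = 72361/123905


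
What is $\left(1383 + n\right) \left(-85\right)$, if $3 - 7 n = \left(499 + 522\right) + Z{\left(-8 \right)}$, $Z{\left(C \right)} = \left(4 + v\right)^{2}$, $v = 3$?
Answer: $- \frac{732190}{7} \approx -1.046 \cdot 10^{5}$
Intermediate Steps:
$Z{\left(C \right)} = 49$ ($Z{\left(C \right)} = \left(4 + 3\right)^{2} = 7^{2} = 49$)
$n = - \frac{1067}{7}$ ($n = \frac{3}{7} - \frac{\left(499 + 522\right) + 49}{7} = \frac{3}{7} - \frac{1021 + 49}{7} = \frac{3}{7} - \frac{1070}{7} = - \frac{1067}{7} \approx -152.43$)
$\left(1383 + n\right) \left(-85\right) = \left(1383 - \frac{1067}{7}\right) \left(-85\right) = \frac{8614}{7} \left(-85\right) = - \frac{732190}{7}$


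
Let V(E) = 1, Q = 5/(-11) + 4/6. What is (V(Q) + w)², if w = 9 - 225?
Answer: 46225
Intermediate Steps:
Q = 7/33 (Q = 5*(-1/11) + 4*(⅙) = -5/11 + ⅔ = 7/33 ≈ 0.21212)
w = -216
(V(Q) + w)² = (1 - 216)² = (-215)² = 46225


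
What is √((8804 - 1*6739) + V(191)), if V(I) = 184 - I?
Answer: 7*√42 ≈ 45.365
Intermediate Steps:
√((8804 - 1*6739) + V(191)) = √((8804 - 1*6739) + (184 - 1*191)) = √((8804 - 6739) + (184 - 191)) = √(2065 - 7) = √2058 = 7*√42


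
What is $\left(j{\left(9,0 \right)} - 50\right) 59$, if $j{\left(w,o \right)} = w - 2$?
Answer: $-2537$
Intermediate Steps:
$j{\left(w,o \right)} = -2 + w$
$\left(j{\left(9,0 \right)} - 50\right) 59 = \left(\left(-2 + 9\right) - 50\right) 59 = \left(7 - 50\right) 59 = \left(-43\right) 59 = -2537$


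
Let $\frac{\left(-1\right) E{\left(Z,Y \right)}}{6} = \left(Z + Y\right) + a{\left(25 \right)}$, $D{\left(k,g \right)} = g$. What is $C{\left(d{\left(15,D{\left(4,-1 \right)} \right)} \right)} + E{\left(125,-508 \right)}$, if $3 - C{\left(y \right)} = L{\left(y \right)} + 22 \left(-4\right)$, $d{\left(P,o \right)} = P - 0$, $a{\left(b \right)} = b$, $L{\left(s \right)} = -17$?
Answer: $2256$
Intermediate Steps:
$E{\left(Z,Y \right)} = -150 - 6 Y - 6 Z$ ($E{\left(Z,Y \right)} = - 6 \left(\left(Z + Y\right) + 25\right) = - 6 \left(\left(Y + Z\right) + 25\right) = - 6 \left(25 + Y + Z\right) = -150 - 6 Y - 6 Z$)
$d{\left(P,o \right)} = P$ ($d{\left(P,o \right)} = P + 0 = P$)
$C{\left(y \right)} = 108$ ($C{\left(y \right)} = 3 - \left(-17 + 22 \left(-4\right)\right) = 3 - \left(-17 - 88\right) = 3 - -105 = 3 + 105 = 108$)
$C{\left(d{\left(15,D{\left(4,-1 \right)} \right)} \right)} + E{\left(125,-508 \right)} = 108 - -2148 = 108 + 2148 = 2256$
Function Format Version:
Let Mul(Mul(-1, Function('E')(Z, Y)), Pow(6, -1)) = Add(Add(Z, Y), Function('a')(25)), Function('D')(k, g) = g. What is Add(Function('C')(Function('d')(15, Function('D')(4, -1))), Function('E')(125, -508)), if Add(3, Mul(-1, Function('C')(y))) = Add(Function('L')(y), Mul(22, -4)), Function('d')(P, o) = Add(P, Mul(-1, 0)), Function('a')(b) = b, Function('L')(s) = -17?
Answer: 2256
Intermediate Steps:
Function('E')(Z, Y) = Add(-150, Mul(-6, Y), Mul(-6, Z)) (Function('E')(Z, Y) = Mul(-6, Add(Add(Z, Y), 25)) = Mul(-6, Add(Add(Y, Z), 25)) = Mul(-6, Add(25, Y, Z)) = Add(-150, Mul(-6, Y), Mul(-6, Z)))
Function('d')(P, o) = P (Function('d')(P, o) = Add(P, 0) = P)
Function('C')(y) = 108 (Function('C')(y) = Add(3, Mul(-1, Add(-17, Mul(22, -4)))) = Add(3, Mul(-1, Add(-17, -88))) = Add(3, Mul(-1, -105)) = Add(3, 105) = 108)
Add(Function('C')(Function('d')(15, Function('D')(4, -1))), Function('E')(125, -508)) = Add(108, Add(-150, Mul(-6, -508), Mul(-6, 125))) = Add(108, Add(-150, 3048, -750)) = Add(108, 2148) = 2256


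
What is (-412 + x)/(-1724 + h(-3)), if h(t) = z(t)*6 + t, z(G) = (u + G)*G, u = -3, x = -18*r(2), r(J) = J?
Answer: 448/1619 ≈ 0.27671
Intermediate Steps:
x = -36 (x = -18*2 = -36)
z(G) = G*(-3 + G) (z(G) = (-3 + G)*G = G*(-3 + G))
h(t) = t + 6*t*(-3 + t) (h(t) = (t*(-3 + t))*6 + t = 6*t*(-3 + t) + t = t + 6*t*(-3 + t))
(-412 + x)/(-1724 + h(-3)) = (-412 - 36)/(-1724 - 3*(-17 + 6*(-3))) = -448/(-1724 - 3*(-17 - 18)) = -448/(-1724 - 3*(-35)) = -448/(-1724 + 105) = -448/(-1619) = -448*(-1/1619) = 448/1619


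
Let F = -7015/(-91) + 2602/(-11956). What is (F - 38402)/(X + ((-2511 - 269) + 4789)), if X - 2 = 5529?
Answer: -2978399131/585963560 ≈ -5.0829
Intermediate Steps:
X = 5531 (X = 2 + 5529 = 5531)
F = 5973897/77714 (F = -7015*(-1/91) + 2602*(-1/11956) = 7015/91 - 1301/5978 = 5973897/77714 ≈ 76.870)
(F - 38402)/(X + ((-2511 - 269) + 4789)) = (5973897/77714 - 38402)/(5531 + ((-2511 - 269) + 4789)) = -2978399131/(77714*(5531 + (-2780 + 4789))) = -2978399131/(77714*(5531 + 2009)) = -2978399131/77714/7540 = -2978399131/77714*1/7540 = -2978399131/585963560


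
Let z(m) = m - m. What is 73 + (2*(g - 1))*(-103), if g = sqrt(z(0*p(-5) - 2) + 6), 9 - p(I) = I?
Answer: 279 - 206*sqrt(6) ≈ -225.59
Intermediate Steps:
p(I) = 9 - I
z(m) = 0
g = sqrt(6) (g = sqrt(0 + 6) = sqrt(6) ≈ 2.4495)
73 + (2*(g - 1))*(-103) = 73 + (2*(sqrt(6) - 1))*(-103) = 73 + (2*(-1 + sqrt(6)))*(-103) = 73 + (-2 + 2*sqrt(6))*(-103) = 73 + (206 - 206*sqrt(6)) = 279 - 206*sqrt(6)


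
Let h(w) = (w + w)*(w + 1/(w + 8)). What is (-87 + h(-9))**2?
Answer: 8649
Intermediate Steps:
h(w) = 2*w*(w + 1/(8 + w)) (h(w) = (2*w)*(w + 1/(8 + w)) = 2*w*(w + 1/(8 + w)))
(-87 + h(-9))**2 = (-87 + 2*(-9)*(1 + (-9)**2 + 8*(-9))/(8 - 9))**2 = (-87 + 2*(-9)*(1 + 81 - 72)/(-1))**2 = (-87 + 2*(-9)*(-1)*10)**2 = (-87 + 180)**2 = 93**2 = 8649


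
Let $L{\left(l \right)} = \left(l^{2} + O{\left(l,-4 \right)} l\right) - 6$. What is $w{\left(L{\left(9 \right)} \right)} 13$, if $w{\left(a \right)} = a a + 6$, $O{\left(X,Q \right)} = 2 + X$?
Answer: $393666$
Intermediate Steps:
$L{\left(l \right)} = -6 + l^{2} + l \left(2 + l\right)$ ($L{\left(l \right)} = \left(l^{2} + \left(2 + l\right) l\right) - 6 = \left(l^{2} + l \left(2 + l\right)\right) - 6 = -6 + l^{2} + l \left(2 + l\right)$)
$w{\left(a \right)} = 6 + a^{2}$ ($w{\left(a \right)} = a^{2} + 6 = 6 + a^{2}$)
$w{\left(L{\left(9 \right)} \right)} 13 = \left(6 + \left(-6 + 2 \cdot 9 + 2 \cdot 9^{2}\right)^{2}\right) 13 = \left(6 + \left(-6 + 18 + 2 \cdot 81\right)^{2}\right) 13 = \left(6 + \left(-6 + 18 + 162\right)^{2}\right) 13 = \left(6 + 174^{2}\right) 13 = \left(6 + 30276\right) 13 = 30282 \cdot 13 = 393666$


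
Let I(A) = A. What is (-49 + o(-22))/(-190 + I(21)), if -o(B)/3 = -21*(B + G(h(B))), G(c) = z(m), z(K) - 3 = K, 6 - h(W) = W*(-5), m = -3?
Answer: 1435/169 ≈ 8.4911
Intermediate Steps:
h(W) = 6 + 5*W (h(W) = 6 - W*(-5) = 6 - (-5)*W = 6 + 5*W)
z(K) = 3 + K
G(c) = 0 (G(c) = 3 - 3 = 0)
o(B) = 63*B (o(B) = -(-63)*(B + 0) = -(-63)*B = 63*B)
(-49 + o(-22))/(-190 + I(21)) = (-49 + 63*(-22))/(-190 + 21) = (-49 - 1386)/(-169) = -1435*(-1/169) = 1435/169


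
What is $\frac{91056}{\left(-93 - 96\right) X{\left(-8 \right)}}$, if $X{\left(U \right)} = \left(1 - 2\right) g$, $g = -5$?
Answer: $- \frac{4336}{45} \approx -96.356$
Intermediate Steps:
$X{\left(U \right)} = 5$ ($X{\left(U \right)} = \left(1 - 2\right) \left(-5\right) = \left(-1\right) \left(-5\right) = 5$)
$\frac{91056}{\left(-93 - 96\right) X{\left(-8 \right)}} = \frac{91056}{\left(-93 - 96\right) 5} = \frac{91056}{\left(-189\right) 5} = \frac{91056}{-945} = 91056 \left(- \frac{1}{945}\right) = - \frac{4336}{45}$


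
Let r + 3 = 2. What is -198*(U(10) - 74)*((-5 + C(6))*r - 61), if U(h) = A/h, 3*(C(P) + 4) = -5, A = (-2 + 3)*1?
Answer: -3682437/5 ≈ -7.3649e+5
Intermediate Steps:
A = 1 (A = 1*1 = 1)
r = -1 (r = -3 + 2 = -1)
C(P) = -17/3 (C(P) = -4 + (⅓)*(-5) = -4 - 5/3 = -17/3)
U(h) = 1/h
-198*(U(10) - 74)*((-5 + C(6))*r - 61) = -198*(1/10 - 74)*((-5 - 17/3)*(-1) - 61) = -198*(⅒ - 74)*(-32/3*(-1) - 61) = -(-73161)*(32/3 - 61)/5 = -(-73161)*(-151)/(5*3) = -198*111589/30 = -3682437/5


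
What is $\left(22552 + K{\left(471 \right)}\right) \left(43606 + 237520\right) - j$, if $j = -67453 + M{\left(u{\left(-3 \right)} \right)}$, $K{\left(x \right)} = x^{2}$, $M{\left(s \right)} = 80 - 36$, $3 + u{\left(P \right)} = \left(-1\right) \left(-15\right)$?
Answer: $68705293927$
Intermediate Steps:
$u{\left(P \right)} = 12$ ($u{\left(P \right)} = -3 - -15 = -3 + 15 = 12$)
$M{\left(s \right)} = 44$
$j = -67409$ ($j = -67453 + 44 = -67409$)
$\left(22552 + K{\left(471 \right)}\right) \left(43606 + 237520\right) - j = \left(22552 + 471^{2}\right) \left(43606 + 237520\right) - -67409 = \left(22552 + 221841\right) 281126 + 67409 = 244393 \cdot 281126 + 67409 = 68705226518 + 67409 = 68705293927$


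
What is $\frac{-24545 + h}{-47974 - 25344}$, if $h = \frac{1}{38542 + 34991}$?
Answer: $\frac{128919106}{385092321} \approx 0.33477$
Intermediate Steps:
$h = \frac{1}{73533} \approx 1.3599 \cdot 10^{-5}$
$\frac{-24545 + h}{-47974 - 25344} = \frac{-24545 + \frac{1}{73533}}{-47974 - 25344} = - \frac{1804867484}{73533 \left(-73318\right)} = \left(- \frac{1804867484}{73533}\right) \left(- \frac{1}{73318}\right) = \frac{128919106}{385092321}$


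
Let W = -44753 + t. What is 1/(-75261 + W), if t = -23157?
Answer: -1/143171 ≈ -6.9847e-6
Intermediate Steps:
W = -67910 (W = -44753 - 23157 = -67910)
1/(-75261 + W) = 1/(-75261 - 67910) = 1/(-143171) = -1/143171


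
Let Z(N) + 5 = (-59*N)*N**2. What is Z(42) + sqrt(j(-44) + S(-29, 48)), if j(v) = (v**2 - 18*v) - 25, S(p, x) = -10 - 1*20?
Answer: -4371197 + 9*sqrt(33) ≈ -4.3711e+6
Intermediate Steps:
Z(N) = -5 - 59*N**3 (Z(N) = -5 + (-59*N)*N**2 = -5 - 59*N**3)
S(p, x) = -30 (S(p, x) = -10 - 20 = -30)
j(v) = -25 + v**2 - 18*v
Z(42) + sqrt(j(-44) + S(-29, 48)) = (-5 - 59*42**3) + sqrt((-25 + (-44)**2 - 18*(-44)) - 30) = (-5 - 59*74088) + sqrt((-25 + 1936 + 792) - 30) = (-5 - 4371192) + sqrt(2703 - 30) = -4371197 + sqrt(2673) = -4371197 + 9*sqrt(33)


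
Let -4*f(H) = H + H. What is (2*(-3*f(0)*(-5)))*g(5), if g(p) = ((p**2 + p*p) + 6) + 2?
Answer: 0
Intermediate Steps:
f(H) = -H/2 (f(H) = -(H + H)/4 = -H/2)
g(p) = 8 + 2*p**2 (g(p) = ((p**2 + p**2) + 6) + 2 = (2*p**2 + 6) + 2 = (6 + 2*p**2) + 2 = 8 + 2*p**2)
(2*(-3*f(0)*(-5)))*g(5) = (2*(-(-3)*0/2*(-5)))*(8 + 2*5**2) = (2*(-3*0*(-5)))*(8 + 2*25) = (2*(0*(-5)))*(8 + 50) = (2*0)*58 = 0*58 = 0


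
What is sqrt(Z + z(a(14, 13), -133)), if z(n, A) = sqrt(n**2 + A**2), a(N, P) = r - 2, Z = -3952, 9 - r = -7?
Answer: sqrt(-3952 + 7*sqrt(365)) ≈ 61.792*I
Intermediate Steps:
r = 16 (r = 9 - 1*(-7) = 9 + 7 = 16)
a(N, P) = 14 (a(N, P) = 16 - 2 = 14)
z(n, A) = sqrt(A**2 + n**2)
sqrt(Z + z(a(14, 13), -133)) = sqrt(-3952 + sqrt((-133)**2 + 14**2)) = sqrt(-3952 + sqrt(17689 + 196)) = sqrt(-3952 + sqrt(17885)) = sqrt(-3952 + 7*sqrt(365))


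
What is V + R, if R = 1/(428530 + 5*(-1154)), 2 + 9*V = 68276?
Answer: 3207057361/422760 ≈ 7586.0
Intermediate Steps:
V = 7586 (V = -2/9 + (1/9)*68276 = -2/9 + 68276/9 = 7586)
R = 1/422760 (R = 1/(428530 - 5770) = 1/422760 ≈ 2.3654e-6)
V + R = 7586 + 1/422760 = 3207057361/422760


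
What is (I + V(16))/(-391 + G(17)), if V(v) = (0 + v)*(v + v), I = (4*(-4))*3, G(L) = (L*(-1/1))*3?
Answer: -232/221 ≈ -1.0498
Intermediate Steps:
G(L) = -3*L (G(L) = (L*(-1*1))*3 = (L*(-1))*3 = -L*3 = -3*L)
I = -48 (I = -16*3 = -48)
V(v) = 2*v**2 (V(v) = v*(2*v) = 2*v**2)
(I + V(16))/(-391 + G(17)) = (-48 + 2*16**2)/(-391 - 3*17) = (-48 + 2*256)/(-391 - 51) = (-48 + 512)/(-442) = 464*(-1/442) = -232/221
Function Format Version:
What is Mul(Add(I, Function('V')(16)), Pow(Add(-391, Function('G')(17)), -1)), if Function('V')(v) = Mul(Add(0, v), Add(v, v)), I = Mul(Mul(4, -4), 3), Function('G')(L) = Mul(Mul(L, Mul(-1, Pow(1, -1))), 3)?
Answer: Rational(-232, 221) ≈ -1.0498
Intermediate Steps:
Function('G')(L) = Mul(-3, L) (Function('G')(L) = Mul(Mul(L, Mul(-1, 1)), 3) = Mul(Mul(L, -1), 3) = Mul(Mul(-1, L), 3) = Mul(-3, L))
I = -48 (I = Mul(-16, 3) = -48)
Function('V')(v) = Mul(2, Pow(v, 2)) (Function('V')(v) = Mul(v, Mul(2, v)) = Mul(2, Pow(v, 2)))
Mul(Add(I, Function('V')(16)), Pow(Add(-391, Function('G')(17)), -1)) = Mul(Add(-48, Mul(2, Pow(16, 2))), Pow(Add(-391, Mul(-3, 17)), -1)) = Mul(Add(-48, Mul(2, 256)), Pow(Add(-391, -51), -1)) = Mul(Add(-48, 512), Pow(-442, -1)) = Mul(464, Rational(-1, 442)) = Rational(-232, 221)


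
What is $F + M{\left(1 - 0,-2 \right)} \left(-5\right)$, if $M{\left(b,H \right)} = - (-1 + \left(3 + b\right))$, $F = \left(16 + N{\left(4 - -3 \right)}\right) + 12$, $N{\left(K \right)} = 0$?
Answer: $43$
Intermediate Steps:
$F = 28$ ($F = \left(16 + 0\right) + 12 = 16 + 12 = 28$)
$M{\left(b,H \right)} = -2 - b$ ($M{\left(b,H \right)} = - (2 + b) = -2 - b$)
$F + M{\left(1 - 0,-2 \right)} \left(-5\right) = 28 + \left(-2 - \left(1 - 0\right)\right) \left(-5\right) = 28 + \left(-2 - \left(1 + 0\right)\right) \left(-5\right) = 28 + \left(-2 - 1\right) \left(-5\right) = 28 - -15 = 28 + 15 = 43$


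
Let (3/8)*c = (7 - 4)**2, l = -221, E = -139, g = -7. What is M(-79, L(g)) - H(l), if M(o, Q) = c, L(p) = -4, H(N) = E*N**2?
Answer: 6788923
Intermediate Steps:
H(N) = -139*N**2
c = 24 (c = 8*(7 - 4)**2/3 = (8/3)*3**2 = (8/3)*9 = 24)
M(o, Q) = 24
M(-79, L(g)) - H(l) = 24 - (-139)*(-221)**2 = 24 - (-139)*48841 = 24 - 1*(-6788899) = 24 + 6788899 = 6788923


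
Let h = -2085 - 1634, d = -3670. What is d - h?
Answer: 49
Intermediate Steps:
h = -3719
d - h = -3670 - 1*(-3719) = -3670 + 3719 = 49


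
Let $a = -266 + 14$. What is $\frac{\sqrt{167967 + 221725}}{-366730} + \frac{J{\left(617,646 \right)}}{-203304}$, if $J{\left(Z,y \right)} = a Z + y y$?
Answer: $- \frac{32729}{25413} - \frac{\sqrt{97423}}{183365} \approx -1.2896$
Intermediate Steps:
$a = -252$
$J{\left(Z,y \right)} = y^{2} - 252 Z$ ($J{\left(Z,y \right)} = - 252 Z + y y = - 252 Z + y^{2} = y^{2} - 252 Z$)
$\frac{\sqrt{167967 + 221725}}{-366730} + \frac{J{\left(617,646 \right)}}{-203304} = \frac{\sqrt{167967 + 221725}}{-366730} + \frac{646^{2} - 155484}{-203304} = \sqrt{389692} \left(- \frac{1}{366730}\right) + \left(417316 - 155484\right) \left(- \frac{1}{203304}\right) = 2 \sqrt{97423} \left(- \frac{1}{366730}\right) + 261832 \left(- \frac{1}{203304}\right) = - \frac{\sqrt{97423}}{183365} - \frac{32729}{25413} = - \frac{32729}{25413} - \frac{\sqrt{97423}}{183365}$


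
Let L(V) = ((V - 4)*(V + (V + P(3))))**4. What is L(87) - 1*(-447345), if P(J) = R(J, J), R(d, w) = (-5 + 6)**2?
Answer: 44510714344587970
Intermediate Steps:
R(d, w) = 1 (R(d, w) = 1**2 = 1)
P(J) = 1
L(V) = (1 + 2*V)**4*(-4 + V)**4 (L(V) = ((V - 4)*(V + (V + 1)))**4 = ((-4 + V)*(V + (1 + V)))**4 = ((-4 + V)*(1 + 2*V))**4 = ((1 + 2*V)*(-4 + V))**4 = (1 + 2*V)**4*(-4 + V)**4)
L(87) - 1*(-447345) = (1 + 2*87)**4*(-4 + 87)**4 - 1*(-447345) = (1 + 174)**4*83**4 + 447345 = 175**4*47458321 + 447345 = 937890625*47458321 + 447345 = 44510714344140625 + 447345 = 44510714344587970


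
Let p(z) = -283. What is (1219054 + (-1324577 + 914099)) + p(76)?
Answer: 808293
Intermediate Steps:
(1219054 + (-1324577 + 914099)) + p(76) = (1219054 + (-1324577 + 914099)) - 283 = (1219054 - 410478) - 283 = 808576 - 283 = 808293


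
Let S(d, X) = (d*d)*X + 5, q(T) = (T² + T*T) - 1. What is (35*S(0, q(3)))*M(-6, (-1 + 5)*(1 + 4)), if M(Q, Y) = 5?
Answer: 875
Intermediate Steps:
q(T) = -1 + 2*T² (q(T) = (T² + T²) - 1 = 2*T² - 1 = -1 + 2*T²)
S(d, X) = 5 + X*d² (S(d, X) = d²*X + 5 = X*d² + 5 = 5 + X*d²)
(35*S(0, q(3)))*M(-6, (-1 + 5)*(1 + 4)) = (35*(5 + (-1 + 2*3²)*0²))*5 = (35*(5 + (-1 + 2*9)*0))*5 = (35*(5 + (-1 + 18)*0))*5 = (35*(5 + 17*0))*5 = (35*(5 + 0))*5 = (35*5)*5 = 175*5 = 875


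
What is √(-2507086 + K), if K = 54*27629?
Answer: 4*I*√63445 ≈ 1007.5*I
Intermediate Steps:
K = 1491966
√(-2507086 + K) = √(-2507086 + 1491966) = √(-1015120) = 4*I*√63445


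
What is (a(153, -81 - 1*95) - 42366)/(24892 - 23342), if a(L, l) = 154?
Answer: -21106/775 ≈ -27.234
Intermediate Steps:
(a(153, -81 - 1*95) - 42366)/(24892 - 23342) = (154 - 42366)/(24892 - 23342) = -42212/1550 = -42212*1/1550 = -21106/775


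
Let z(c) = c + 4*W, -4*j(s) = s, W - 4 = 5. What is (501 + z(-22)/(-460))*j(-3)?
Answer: 345669/920 ≈ 375.73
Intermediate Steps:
W = 9 (W = 4 + 5 = 9)
j(s) = -s/4
z(c) = 36 + c (z(c) = c + 4*9 = c + 36 = 36 + c)
(501 + z(-22)/(-460))*j(-3) = (501 + (36 - 22)/(-460))*(-¼*(-3)) = (501 + 14*(-1/460))*(¾) = (501 - 7/230)*(¾) = (115223/230)*(¾) = 345669/920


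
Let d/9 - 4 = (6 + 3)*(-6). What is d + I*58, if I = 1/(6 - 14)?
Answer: -1829/4 ≈ -457.25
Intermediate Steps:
d = -450 (d = 36 + 9*((6 + 3)*(-6)) = 36 + 9*(9*(-6)) = 36 + 9*(-54) = 36 - 486 = -450)
I = -⅛ (I = 1/(-8) = -⅛ ≈ -0.12500)
d + I*58 = -450 - ⅛*58 = -450 - 29/4 = -1829/4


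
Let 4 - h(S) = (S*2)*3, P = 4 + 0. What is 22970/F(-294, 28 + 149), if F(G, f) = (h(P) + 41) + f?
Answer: 11485/99 ≈ 116.01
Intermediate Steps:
P = 4
h(S) = 4 - 6*S (h(S) = 4 - S*2*3 = 4 - 2*S*3 = 4 - 6*S)
F(G, f) = 21 + f (F(G, f) = ((4 - 6*4) + 41) + f = ((4 - 24) + 41) + f = (-20 + 41) + f = 21 + f)
22970/F(-294, 28 + 149) = 22970/(21 + (28 + 149)) = 22970/(21 + 177) = 22970/198 = 22970*(1/198) = 11485/99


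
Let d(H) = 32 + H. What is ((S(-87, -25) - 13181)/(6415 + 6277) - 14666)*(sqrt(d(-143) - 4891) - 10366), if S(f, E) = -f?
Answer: 482418002889/3173 - 93076983*I*sqrt(5002)/6346 ≈ 1.5204e+8 - 1.0373e+6*I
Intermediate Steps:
((S(-87, -25) - 13181)/(6415 + 6277) - 14666)*(sqrt(d(-143) - 4891) - 10366) = ((-1*(-87) - 13181)/(6415 + 6277) - 14666)*(sqrt((32 - 143) - 4891) - 10366) = ((87 - 13181)/12692 - 14666)*(sqrt(-111 - 4891) - 10366) = (-13094*1/12692 - 14666)*(sqrt(-5002) - 10366) = (-6547/6346 - 14666)*(I*sqrt(5002) - 10366) = -93076983*(-10366 + I*sqrt(5002))/6346 = 482418002889/3173 - 93076983*I*sqrt(5002)/6346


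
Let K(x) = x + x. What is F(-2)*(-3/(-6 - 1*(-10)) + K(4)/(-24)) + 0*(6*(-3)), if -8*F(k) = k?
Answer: -13/48 ≈ -0.27083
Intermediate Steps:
K(x) = 2*x
F(k) = -k/8
F(-2)*(-3/(-6 - 1*(-10)) + K(4)/(-24)) + 0*(6*(-3)) = (-⅛*(-2))*(-3/(-6 - 1*(-10)) + (2*4)/(-24)) + 0*(6*(-3)) = (-3/(-6 + 10) + 8*(-1/24))/4 + 0*(-18) = (-3/4 - ⅓)/4 + 0 = (-3*¼ - ⅓)/4 + 0 = (-¾ - ⅓)/4 + 0 = (¼)*(-13/12) + 0 = -13/48 + 0 = -13/48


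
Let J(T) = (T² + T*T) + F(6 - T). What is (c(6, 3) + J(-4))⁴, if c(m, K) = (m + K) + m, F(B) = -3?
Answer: 3748096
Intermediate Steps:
J(T) = -3 + 2*T² (J(T) = (T² + T*T) - 3 = (T² + T²) - 3 = 2*T² - 3 = -3 + 2*T²)
c(m, K) = K + 2*m (c(m, K) = (K + m) + m = K + 2*m)
(c(6, 3) + J(-4))⁴ = ((3 + 2*6) + (-3 + 2*(-4)²))⁴ = ((3 + 12) + (-3 + 2*16))⁴ = (15 + (-3 + 32))⁴ = (15 + 29)⁴ = 44⁴ = 3748096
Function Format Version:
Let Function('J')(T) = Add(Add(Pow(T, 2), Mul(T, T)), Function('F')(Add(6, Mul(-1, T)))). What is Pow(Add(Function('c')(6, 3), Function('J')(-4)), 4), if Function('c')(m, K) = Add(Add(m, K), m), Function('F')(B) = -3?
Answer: 3748096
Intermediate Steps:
Function('J')(T) = Add(-3, Mul(2, Pow(T, 2))) (Function('J')(T) = Add(Add(Pow(T, 2), Mul(T, T)), -3) = Add(Add(Pow(T, 2), Pow(T, 2)), -3) = Add(Mul(2, Pow(T, 2)), -3) = Add(-3, Mul(2, Pow(T, 2))))
Function('c')(m, K) = Add(K, Mul(2, m)) (Function('c')(m, K) = Add(Add(K, m), m) = Add(K, Mul(2, m)))
Pow(Add(Function('c')(6, 3), Function('J')(-4)), 4) = Pow(Add(Add(3, Mul(2, 6)), Add(-3, Mul(2, Pow(-4, 2)))), 4) = Pow(Add(Add(3, 12), Add(-3, Mul(2, 16))), 4) = Pow(Add(15, Add(-3, 32)), 4) = Pow(Add(15, 29), 4) = Pow(44, 4) = 3748096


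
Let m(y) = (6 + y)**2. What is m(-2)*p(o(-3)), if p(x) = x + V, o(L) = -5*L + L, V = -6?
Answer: 96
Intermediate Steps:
o(L) = -4*L
p(x) = -6 + x (p(x) = x - 6 = -6 + x)
m(-2)*p(o(-3)) = (6 - 2)**2*(-6 - 4*(-3)) = 4**2*(-6 + 12) = 16*6 = 96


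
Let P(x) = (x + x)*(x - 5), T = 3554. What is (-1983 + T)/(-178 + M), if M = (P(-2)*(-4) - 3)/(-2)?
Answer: -3142/241 ≈ -13.037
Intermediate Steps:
P(x) = 2*x*(-5 + x) (P(x) = (2*x)*(-5 + x) = 2*x*(-5 + x))
M = 115/2 (M = ((2*(-2)*(-5 - 2))*(-4) - 3)/(-2) = ((2*(-2)*(-7))*(-4) - 3)*(-1/2) = (28*(-4) - 3)*(-1/2) = (-112 - 3)*(-1/2) = -115*(-1/2) = 115/2 ≈ 57.500)
(-1983 + T)/(-178 + M) = (-1983 + 3554)/(-178 + 115/2) = 1571/(-241/2) = 1571*(-2/241) = -3142/241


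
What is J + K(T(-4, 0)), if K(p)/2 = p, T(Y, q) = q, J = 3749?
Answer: 3749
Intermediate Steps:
K(p) = 2*p
J + K(T(-4, 0)) = 3749 + 2*0 = 3749 + 0 = 3749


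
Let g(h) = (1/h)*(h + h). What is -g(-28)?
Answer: -2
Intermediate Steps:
g(h) = 2 (g(h) = (2*h)/h = 2)
-g(-28) = -1*2 = -2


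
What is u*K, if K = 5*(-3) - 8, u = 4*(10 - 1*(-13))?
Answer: -2116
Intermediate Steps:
u = 92 (u = 4*(10 + 13) = 4*23 = 92)
K = -23 (K = -15 - 8 = -23)
u*K = 92*(-23) = -2116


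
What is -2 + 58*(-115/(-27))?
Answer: 6616/27 ≈ 245.04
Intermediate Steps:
-2 + 58*(-115/(-27)) = -2 + 58*(-115*(-1/27)) = -2 + 58*(115/27) = -2 + 6670/27 = 6616/27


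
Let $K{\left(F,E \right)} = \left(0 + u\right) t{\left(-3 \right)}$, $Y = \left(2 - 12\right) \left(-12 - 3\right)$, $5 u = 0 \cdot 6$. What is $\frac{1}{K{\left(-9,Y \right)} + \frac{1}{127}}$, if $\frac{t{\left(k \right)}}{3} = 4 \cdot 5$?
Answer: $127$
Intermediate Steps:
$u = 0$ ($u = \frac{0 \cdot 6}{5} = \frac{1}{5} \cdot 0 = 0$)
$t{\left(k \right)} = 60$ ($t{\left(k \right)} = 3 \cdot 4 \cdot 5 = 3 \cdot 20 = 60$)
$Y = 150$ ($Y = \left(-10\right) \left(-15\right) = 150$)
$K{\left(F,E \right)} = 0$ ($K{\left(F,E \right)} = \left(0 + 0\right) 60 = 0 \cdot 60 = 0$)
$\frac{1}{K{\left(-9,Y \right)} + \frac{1}{127}} = \frac{1}{0 + \frac{1}{127}} = \frac{1}{\frac{1}{127}} = 127$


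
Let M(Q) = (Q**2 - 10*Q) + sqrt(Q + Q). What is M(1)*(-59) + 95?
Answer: 626 - 59*sqrt(2) ≈ 542.56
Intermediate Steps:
M(Q) = Q**2 - 10*Q + sqrt(2)*sqrt(Q) (M(Q) = (Q**2 - 10*Q) + sqrt(2*Q) = (Q**2 - 10*Q) + sqrt(2)*sqrt(Q) = Q**2 - 10*Q + sqrt(2)*sqrt(Q))
M(1)*(-59) + 95 = (1**2 - 10*1 + sqrt(2)*sqrt(1))*(-59) + 95 = (1 - 10 + sqrt(2)*1)*(-59) + 95 = (1 - 10 + sqrt(2))*(-59) + 95 = (-9 + sqrt(2))*(-59) + 95 = (531 - 59*sqrt(2)) + 95 = 626 - 59*sqrt(2)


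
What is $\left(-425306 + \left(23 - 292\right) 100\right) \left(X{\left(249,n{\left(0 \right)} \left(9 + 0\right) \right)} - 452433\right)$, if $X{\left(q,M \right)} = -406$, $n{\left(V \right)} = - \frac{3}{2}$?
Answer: $204776512834$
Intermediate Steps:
$n{\left(V \right)} = - \frac{3}{2}$ ($n{\left(V \right)} = \left(-3\right) \frac{1}{2} = - \frac{3}{2}$)
$\left(-425306 + \left(23 - 292\right) 100\right) \left(X{\left(249,n{\left(0 \right)} \left(9 + 0\right) \right)} - 452433\right) = \left(-425306 + \left(23 - 292\right) 100\right) \left(-406 - 452433\right) = \left(-425306 - 26900\right) \left(-452839\right) = \left(-452206\right) \left(-452839\right) = 204776512834$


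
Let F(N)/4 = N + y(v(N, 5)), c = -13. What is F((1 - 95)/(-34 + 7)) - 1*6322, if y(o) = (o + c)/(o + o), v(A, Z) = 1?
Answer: -170966/27 ≈ -6332.1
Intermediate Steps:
y(o) = (-13 + o)/(2*o) (y(o) = (o - 13)/(o + o) = (-13 + o)/((2*o)) = (-13 + o)*(1/(2*o)) = (-13 + o)/(2*o))
F(N) = -24 + 4*N (F(N) = 4*(N + (½)*(-13 + 1)/1) = 4*(N + (½)*1*(-12)) = 4*(N - 6) = 4*(-6 + N) = -24 + 4*N)
F((1 - 95)/(-34 + 7)) - 1*6322 = (-24 + 4*((1 - 95)/(-34 + 7))) - 1*6322 = (-24 + 4*(-94/(-27))) - 6322 = (-24 + 4*(-94*(-1/27))) - 6322 = (-24 + 4*(94/27)) - 6322 = (-24 + 376/27) - 6322 = -272/27 - 6322 = -170966/27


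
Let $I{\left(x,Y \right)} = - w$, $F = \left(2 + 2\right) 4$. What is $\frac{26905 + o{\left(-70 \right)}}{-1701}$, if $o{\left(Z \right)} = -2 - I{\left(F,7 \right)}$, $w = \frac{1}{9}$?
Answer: $- \frac{242128}{15309} \approx -15.816$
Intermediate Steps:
$F = 16$ ($F = 4 \cdot 4 = 16$)
$w = \frac{1}{9} \approx 0.11111$
$I{\left(x,Y \right)} = - \frac{1}{9}$ ($I{\left(x,Y \right)} = \left(-1\right) \frac{1}{9} = - \frac{1}{9}$)
$o{\left(Z \right)} = - \frac{17}{9}$ ($o{\left(Z \right)} = -2 - - \frac{1}{9} = -2 + \frac{1}{9} = - \frac{17}{9}$)
$\frac{26905 + o{\left(-70 \right)}}{-1701} = \frac{26905 - \frac{17}{9}}{-1701} = \frac{242128}{9} \left(- \frac{1}{1701}\right) = - \frac{242128}{15309}$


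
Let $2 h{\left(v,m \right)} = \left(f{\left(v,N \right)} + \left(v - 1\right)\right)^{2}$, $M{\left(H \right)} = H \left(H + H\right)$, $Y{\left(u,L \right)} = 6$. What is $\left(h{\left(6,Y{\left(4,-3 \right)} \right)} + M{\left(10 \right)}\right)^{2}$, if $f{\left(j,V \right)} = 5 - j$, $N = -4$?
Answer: $43264$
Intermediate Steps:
$M{\left(H \right)} = 2 H^{2}$ ($M{\left(H \right)} = H 2 H = 2 H^{2}$)
$h{\left(v,m \right)} = 8$ ($h{\left(v,m \right)} = \frac{\left(\left(5 - v\right) + \left(v - 1\right)\right)^{2}}{2} = \frac{\left(\left(5 - v\right) + \left(-1 + v\right)\right)^{2}}{2} = \frac{4^{2}}{2} = \frac{1}{2} \cdot 16 = 8$)
$\left(h{\left(6,Y{\left(4,-3 \right)} \right)} + M{\left(10 \right)}\right)^{2} = \left(8 + 2 \cdot 10^{2}\right)^{2} = \left(8 + 2 \cdot 100\right)^{2} = \left(8 + 200\right)^{2} = 208^{2} = 43264$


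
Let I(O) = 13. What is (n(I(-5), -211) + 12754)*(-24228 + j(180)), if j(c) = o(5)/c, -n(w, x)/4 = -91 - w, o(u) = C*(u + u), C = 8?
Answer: -957230720/3 ≈ -3.1908e+8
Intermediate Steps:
o(u) = 16*u (o(u) = 8*(u + u) = 8*(2*u) = 16*u)
n(w, x) = 364 + 4*w (n(w, x) = -4*(-91 - w) = 364 + 4*w)
j(c) = 80/c (j(c) = (16*5)/c = 80/c)
(n(I(-5), -211) + 12754)*(-24228 + j(180)) = ((364 + 4*13) + 12754)*(-24228 + 80/180) = ((364 + 52) + 12754)*(-24228 + 80*(1/180)) = (416 + 12754)*(-24228 + 4/9) = 13170*(-218048/9) = -957230720/3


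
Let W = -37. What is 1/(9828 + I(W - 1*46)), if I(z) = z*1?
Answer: 1/9745 ≈ 0.00010262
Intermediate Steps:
I(z) = z
1/(9828 + I(W - 1*46)) = 1/(9828 + (-37 - 1*46)) = 1/(9828 + (-37 - 46)) = 1/(9828 - 83) = 1/9745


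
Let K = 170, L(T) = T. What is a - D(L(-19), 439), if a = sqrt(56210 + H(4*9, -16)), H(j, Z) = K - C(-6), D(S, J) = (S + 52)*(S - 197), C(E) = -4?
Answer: 7128 + 8*sqrt(881) ≈ 7365.5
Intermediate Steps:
D(S, J) = (-197 + S)*(52 + S) (D(S, J) = (52 + S)*(-197 + S) = (-197 + S)*(52 + S))
H(j, Z) = 174 (H(j, Z) = 170 - 1*(-4) = 170 + 4 = 174)
a = 8*sqrt(881) (a = sqrt(56210 + 174) = sqrt(56384) = 8*sqrt(881) ≈ 237.45)
a - D(L(-19), 439) = 8*sqrt(881) - (-10244 + (-19)**2 - 145*(-19)) = 8*sqrt(881) - (-10244 + 361 + 2755) = 8*sqrt(881) - 1*(-7128) = 8*sqrt(881) + 7128 = 7128 + 8*sqrt(881)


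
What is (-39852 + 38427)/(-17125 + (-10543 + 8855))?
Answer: 475/6271 ≈ 0.075745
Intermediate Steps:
(-39852 + 38427)/(-17125 + (-10543 + 8855)) = -1425/(-17125 - 1688) = -1425/(-18813) = -1425*(-1/18813) = 475/6271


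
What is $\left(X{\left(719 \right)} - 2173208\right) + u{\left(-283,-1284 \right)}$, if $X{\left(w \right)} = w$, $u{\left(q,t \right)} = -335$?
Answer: $-2172824$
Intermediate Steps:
$\left(X{\left(719 \right)} - 2173208\right) + u{\left(-283,-1284 \right)} = \left(719 - 2173208\right) - 335 = -2172489 - 335 = -2172824$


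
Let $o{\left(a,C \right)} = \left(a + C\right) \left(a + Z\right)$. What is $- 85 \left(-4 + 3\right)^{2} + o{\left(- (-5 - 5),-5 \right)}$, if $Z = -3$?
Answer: $-50$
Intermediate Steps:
$o{\left(a,C \right)} = \left(-3 + a\right) \left(C + a\right)$ ($o{\left(a,C \right)} = \left(a + C\right) \left(a - 3\right) = \left(C + a\right) \left(-3 + a\right) = \left(-3 + a\right) \left(C + a\right)$)
$- 85 \left(-4 + 3\right)^{2} + o{\left(- (-5 - 5),-5 \right)} = - 85 \left(-4 + 3\right)^{2} - \left(-15 - \left(-5 - 5\right)^{2} + 8 \left(-1\right) \left(-5 - 5\right)\right) = - 85 \left(-1\right)^{2} + \left(\left(\left(-1\right) \left(-10\right)\right)^{2} + 15 - 3 \left(\left(-1\right) \left(-10\right)\right) - 5 \left(\left(-1\right) \left(-10\right)\right)\right) = \left(-85\right) 1 + \left(10^{2} + 15 - 30 - 50\right) = -85 + \left(100 + 15 - 30 - 50\right) = -85 + 35 = -50$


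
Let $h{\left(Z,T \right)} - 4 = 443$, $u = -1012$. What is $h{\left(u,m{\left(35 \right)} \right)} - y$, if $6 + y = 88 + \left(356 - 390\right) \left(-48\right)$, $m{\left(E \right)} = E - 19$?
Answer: $-1267$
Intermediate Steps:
$m{\left(E \right)} = -19 + E$ ($m{\left(E \right)} = E - 19 = -19 + E$)
$h{\left(Z,T \right)} = 447$ ($h{\left(Z,T \right)} = 4 + 443 = 447$)
$y = 1714$ ($y = -6 + \left(88 + \left(356 - 390\right) \left(-48\right)\right) = -6 + \left(88 - -1632\right) = -6 + \left(88 + 1632\right) = -6 + 1720 = 1714$)
$h{\left(u,m{\left(35 \right)} \right)} - y = 447 - 1714 = -1267$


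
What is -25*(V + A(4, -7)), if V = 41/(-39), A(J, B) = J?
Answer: -2875/39 ≈ -73.718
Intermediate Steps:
V = -41/39 (V = 41*(-1/39) = -41/39 ≈ -1.0513)
-25*(V + A(4, -7)) = -25*(-41/39 + 4) = -25*115/39 = -2875/39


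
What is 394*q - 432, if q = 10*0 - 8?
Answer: -3584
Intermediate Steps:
q = -8 (q = 0 - 8 = -8)
394*q - 432 = 394*(-8) - 432 = -3152 - 432 = -3584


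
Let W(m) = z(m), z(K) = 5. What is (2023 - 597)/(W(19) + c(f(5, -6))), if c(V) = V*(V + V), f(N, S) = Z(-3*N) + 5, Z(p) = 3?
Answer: 1426/133 ≈ 10.722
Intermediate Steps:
W(m) = 5
f(N, S) = 8 (f(N, S) = 3 + 5 = 8)
c(V) = 2*V² (c(V) = V*(2*V) = 2*V²)
(2023 - 597)/(W(19) + c(f(5, -6))) = (2023 - 597)/(5 + 2*8²) = 1426/(5 + 2*64) = 1426/(5 + 128) = 1426/133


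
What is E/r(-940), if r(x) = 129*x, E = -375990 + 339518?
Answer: 194/645 ≈ 0.30078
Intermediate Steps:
E = -36472
E/r(-940) = -36472/(129*(-940)) = -36472/(-121260) = -36472*(-1/121260) = 194/645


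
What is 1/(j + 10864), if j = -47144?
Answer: -1/36280 ≈ -2.7563e-5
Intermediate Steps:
1/(j + 10864) = 1/(-47144 + 10864) = 1/(-36280) = -1/36280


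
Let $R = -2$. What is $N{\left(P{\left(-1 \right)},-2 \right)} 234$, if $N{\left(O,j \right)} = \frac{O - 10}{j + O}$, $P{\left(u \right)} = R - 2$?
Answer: $546$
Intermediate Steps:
$P{\left(u \right)} = -4$ ($P{\left(u \right)} = -2 - 2 = -4$)
$N{\left(O,j \right)} = \frac{-10 + O}{O + j}$
$N{\left(P{\left(-1 \right)},-2 \right)} 234 = \frac{-10 - 4}{-4 - 2} \cdot 234 = \frac{1}{-6} \left(-14\right) 234 = \left(- \frac{1}{6}\right) \left(-14\right) 234 = \frac{7}{3} \cdot 234 = 546$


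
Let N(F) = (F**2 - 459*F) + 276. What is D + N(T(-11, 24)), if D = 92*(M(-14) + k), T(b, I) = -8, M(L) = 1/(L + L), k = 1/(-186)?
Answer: 2609351/651 ≈ 4008.2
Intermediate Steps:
k = -1/186 ≈ -0.0053763
M(L) = 1/(2*L)
N(F) = 276 + F**2 - 459*F
D = -2461/651 (D = 92*((1/2)/(-14) - 1/186) = 92*((1/2)*(-1/14) - 1/186) = 92*(-1/28 - 1/186) = 92*(-107/2604) = -2461/651 ≈ -3.7803)
D + N(T(-11, 24)) = -2461/651 + (276 + (-8)**2 - 459*(-8)) = -2461/651 + (276 + 64 + 3672) = -2461/651 + 4012 = 2609351/651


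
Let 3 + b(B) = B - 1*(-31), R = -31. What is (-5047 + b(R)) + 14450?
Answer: 9400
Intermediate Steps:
b(B) = 28 + B (b(B) = -3 + (B - 1*(-31)) = -3 + (B + 31) = -3 + (31 + B) = 28 + B)
(-5047 + b(R)) + 14450 = (-5047 + (28 - 31)) + 14450 = (-5047 - 3) + 14450 = -5050 + 14450 = 9400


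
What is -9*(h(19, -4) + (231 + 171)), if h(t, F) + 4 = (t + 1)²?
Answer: -7182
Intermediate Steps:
h(t, F) = -4 + (1 + t)² (h(t, F) = -4 + (t + 1)² = -4 + (1 + t)²)
-9*(h(19, -4) + (231 + 171)) = -9*((-4 + (1 + 19)²) + (231 + 171)) = -9*((-4 + 20²) + 402) = -9*((-4 + 400) + 402) = -9*(396 + 402) = -9*798 = -7182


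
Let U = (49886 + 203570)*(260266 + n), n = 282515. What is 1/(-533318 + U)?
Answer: 1/137570567818 ≈ 7.2690e-12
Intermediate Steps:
U = 137571101136 (U = (49886 + 203570)*(260266 + 282515) = 253456*542781 = 137571101136)
1/(-533318 + U) = 1/(-533318 + 137571101136) = 1/137570567818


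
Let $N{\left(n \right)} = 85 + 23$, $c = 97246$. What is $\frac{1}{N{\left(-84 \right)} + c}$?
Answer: $\frac{1}{97354} \approx 1.0272 \cdot 10^{-5}$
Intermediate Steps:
$N{\left(n \right)} = 108$
$\frac{1}{N{\left(-84 \right)} + c} = \frac{1}{108 + 97246} = \frac{1}{97354}$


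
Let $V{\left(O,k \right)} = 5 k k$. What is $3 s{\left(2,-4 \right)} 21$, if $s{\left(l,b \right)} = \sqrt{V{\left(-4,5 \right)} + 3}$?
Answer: $504 \sqrt{2} \approx 712.76$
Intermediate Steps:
$V{\left(O,k \right)} = 5 k^{2}$
$s{\left(l,b \right)} = 8 \sqrt{2}$ ($s{\left(l,b \right)} = \sqrt{5 \cdot 5^{2} + 3} = \sqrt{5 \cdot 25 + 3} = \sqrt{125 + 3} = \sqrt{128} = 8 \sqrt{2}$)
$3 s{\left(2,-4 \right)} 21 = 3 \cdot 8 \sqrt{2} \cdot 21 = 24 \sqrt{2} \cdot 21 = 504 \sqrt{2}$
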